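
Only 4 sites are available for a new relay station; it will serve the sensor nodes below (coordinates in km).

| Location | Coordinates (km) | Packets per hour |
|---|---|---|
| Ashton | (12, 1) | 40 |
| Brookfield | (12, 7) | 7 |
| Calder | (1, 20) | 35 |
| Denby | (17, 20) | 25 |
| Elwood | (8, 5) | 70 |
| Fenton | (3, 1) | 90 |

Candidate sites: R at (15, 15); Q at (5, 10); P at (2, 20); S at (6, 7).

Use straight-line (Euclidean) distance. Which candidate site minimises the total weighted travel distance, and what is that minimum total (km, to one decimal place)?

S, total 2096.4 km

Total weighted distance at each candidate:
  R (15, 15): total = 3801.4
  Q (5, 10): total = 2514.8
  P (2, 20): total = 4226.9
  S (6, 7): total = 2096.4
Minimum is at S with total 2096.4 km.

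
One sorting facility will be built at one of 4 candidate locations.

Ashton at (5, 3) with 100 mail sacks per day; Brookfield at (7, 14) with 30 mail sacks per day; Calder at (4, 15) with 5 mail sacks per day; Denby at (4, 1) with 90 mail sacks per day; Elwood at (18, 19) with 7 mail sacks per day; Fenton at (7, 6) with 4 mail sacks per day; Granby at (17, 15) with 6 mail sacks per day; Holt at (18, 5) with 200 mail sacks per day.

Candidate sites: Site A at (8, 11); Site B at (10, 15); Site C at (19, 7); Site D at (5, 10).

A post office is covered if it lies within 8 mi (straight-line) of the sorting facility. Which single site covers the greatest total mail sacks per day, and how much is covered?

Site C, covering 200

Coverage radius r = 8 mi; a point is covered iff (Δx)²+(Δy)² ≤ 8² = 64.
  Site A (8, 11): covers {Brookfield, Calder, Fenton} → 39
  Site B (10, 15): covers {Brookfield, Calder, Granby} → 41
  Site C (19, 7): covers {Holt} → 200
  Site D (5, 10): covers {Ashton, Brookfield, Calder, Fenton} → 139
Maximum coverage at Site C: 200 mail sacks per day.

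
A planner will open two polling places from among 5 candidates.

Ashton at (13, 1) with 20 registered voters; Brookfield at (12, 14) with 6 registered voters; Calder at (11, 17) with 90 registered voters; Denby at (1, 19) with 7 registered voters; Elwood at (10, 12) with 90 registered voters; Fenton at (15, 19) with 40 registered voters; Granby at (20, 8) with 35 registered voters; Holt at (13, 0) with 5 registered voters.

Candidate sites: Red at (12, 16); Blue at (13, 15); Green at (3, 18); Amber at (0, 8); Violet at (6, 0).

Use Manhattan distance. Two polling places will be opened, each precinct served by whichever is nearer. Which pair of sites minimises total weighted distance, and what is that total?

Evaluate every pair (each demand assigned to the nearer of the two):
  {Red, Violet}: total = 1825
  {Red, Blue}: total = 1915
  {Blue, Violet}: total = 1949
  {Red, Green}: total = 1958
  {Blue, Green}: total = 2018
  {Red, Amber}: total = 2021
  {Blue, Amber}: total = 2081
  {Green, Violet}: total = 3564
  {Green, Amber}: total = 3804
  {Amber, Violet}: total = 5187
Best pair: {Red, Violet} with total 1825.

{Red, Violet}, total 1825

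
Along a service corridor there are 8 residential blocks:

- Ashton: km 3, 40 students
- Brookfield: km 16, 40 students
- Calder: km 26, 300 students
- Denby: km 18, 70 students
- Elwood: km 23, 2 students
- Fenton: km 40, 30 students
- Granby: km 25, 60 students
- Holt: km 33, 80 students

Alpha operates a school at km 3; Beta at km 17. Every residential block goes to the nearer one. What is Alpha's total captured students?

40

The indifferent point is the midpoint (3+17)/2 = 10; residential blocks left of it (closer to Alpha at 3) go to Alpha, those right go to Beta.
  Ashton at 3 (w=40) → Alpha
  Brookfield at 16 (w=40) → Beta
  Denby at 18 (w=70) → Beta
  Elwood at 23 (w=2) → Beta
  Granby at 25 (w=60) → Beta
  Calder at 26 (w=300) → Beta
  Holt at 33 (w=80) → Beta
  Fenton at 40 (w=30) → Beta
Alpha captures 40; Beta captures 582.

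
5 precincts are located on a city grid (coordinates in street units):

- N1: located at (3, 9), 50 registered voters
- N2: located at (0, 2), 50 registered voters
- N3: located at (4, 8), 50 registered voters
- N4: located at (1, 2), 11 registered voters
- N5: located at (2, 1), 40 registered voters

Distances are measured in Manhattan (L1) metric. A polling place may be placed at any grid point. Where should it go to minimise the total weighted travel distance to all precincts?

Manhattan distance separates: Σwᵢ(|x−xᵢ|+|y−yᵢ|) = Σwᵢ|x−xᵢ| + Σwᵢ|y−yᵢ|, so x and y are optimised independently as 1-D weighted medians.
Total weight W = 201; half = 100.5.
x-coordinate, sorted with cumulative weight:
  x=0 (N2, w=50) cum 50
  x=1 (N4, w=11) cum 61
  x=2 (N5, w=40) cum 101  ← median
  x=3 (N1, w=50) cum 151
  x=4 (N3, w=50) cum 201
⇒ x* = 2
y-coordinate, sorted with cumulative weight:
  y=1 (N5, w=40) cum 40
  y=2 (N2, w=50) cum 90
  y=2 (N4, w=11) cum 101  ← median
  y=8 (N3, w=50) cum 151
  y=9 (N1, w=50) cum 201
⇒ y* = 2

(2, 2)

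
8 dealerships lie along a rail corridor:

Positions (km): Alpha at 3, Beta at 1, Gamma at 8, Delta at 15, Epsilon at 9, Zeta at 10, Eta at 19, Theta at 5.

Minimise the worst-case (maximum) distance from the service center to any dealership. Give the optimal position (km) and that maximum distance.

location 10, max distance 9

The 1-center on a line is the midpoint of the two extreme points: leftmost at 1, rightmost at 19.
Optimal location = (1 + 19)/2 = 10; maximum distance = (19 − 1)/2 = 9.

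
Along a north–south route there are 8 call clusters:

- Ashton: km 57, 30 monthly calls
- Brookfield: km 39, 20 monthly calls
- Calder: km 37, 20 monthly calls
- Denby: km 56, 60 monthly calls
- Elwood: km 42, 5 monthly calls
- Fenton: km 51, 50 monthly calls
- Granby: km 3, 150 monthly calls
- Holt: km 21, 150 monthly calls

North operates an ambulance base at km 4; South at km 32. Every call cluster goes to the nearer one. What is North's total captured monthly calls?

150

The indifferent point is the midpoint (4+32)/2 = 18; call clusters left of it (closer to North at 4) go to North, those right go to South.
  Granby at 3 (w=150) → North
  Holt at 21 (w=150) → South
  Calder at 37 (w=20) → South
  Brookfield at 39 (w=20) → South
  Elwood at 42 (w=5) → South
  Fenton at 51 (w=50) → South
  Denby at 56 (w=60) → South
  Ashton at 57 (w=30) → South
North captures 150; South captures 335.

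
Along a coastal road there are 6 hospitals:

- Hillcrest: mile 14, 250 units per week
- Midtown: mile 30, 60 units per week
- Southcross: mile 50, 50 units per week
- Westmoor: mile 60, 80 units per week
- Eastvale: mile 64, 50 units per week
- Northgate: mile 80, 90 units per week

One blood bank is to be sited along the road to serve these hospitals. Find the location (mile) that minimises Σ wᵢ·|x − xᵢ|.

x = 30

For a sum of weighted absolute distances on a line, the optimum is the weighted median (not the mean). Total weight W = 580; half-weight = 290.
Sort by position and accumulate weight:
  mile 14 (Hillcrest, w=250) → cum 250
  mile 30 (Midtown, w=60) → cum 310  ≥ 290 → median here
  mile 50 (Southcross, w=50) → cum 360
  mile 60 (Westmoor, w=80) → cum 440
  mile 64 (Eastvale, w=50) → cum 490
  mile 80 (Northgate, w=90) → cum 580
Optimal location: mile 30.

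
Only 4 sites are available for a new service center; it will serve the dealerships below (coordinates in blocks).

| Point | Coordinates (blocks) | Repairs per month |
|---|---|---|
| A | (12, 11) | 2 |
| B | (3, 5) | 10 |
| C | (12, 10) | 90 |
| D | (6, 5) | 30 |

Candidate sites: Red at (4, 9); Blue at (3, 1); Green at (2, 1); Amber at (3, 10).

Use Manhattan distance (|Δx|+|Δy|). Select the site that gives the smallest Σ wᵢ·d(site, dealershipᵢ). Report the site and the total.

Red, total 1060 blocks

Total weighted distance at each candidate:
  Red (4, 9): total = 1060
  Blue (3, 1): total = 1908
  Green (2, 1): total = 2040
  Amber (3, 10): total = 1120
Minimum is at Red with total 1060 blocks.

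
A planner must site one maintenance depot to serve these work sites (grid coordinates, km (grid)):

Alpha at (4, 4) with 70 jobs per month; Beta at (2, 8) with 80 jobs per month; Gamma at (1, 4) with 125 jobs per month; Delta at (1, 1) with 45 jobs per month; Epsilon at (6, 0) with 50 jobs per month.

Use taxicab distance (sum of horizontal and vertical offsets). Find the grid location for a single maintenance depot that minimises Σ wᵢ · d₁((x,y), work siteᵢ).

(2, 4)

Manhattan distance separates: Σwᵢ(|x−xᵢ|+|y−yᵢ|) = Σwᵢ|x−xᵢ| + Σwᵢ|y−yᵢ|, so x and y are optimised independently as 1-D weighted medians.
Total weight W = 370; half = 185.
x-coordinate, sorted with cumulative weight:
  x=1 (Gamma, w=125) cum 125
  x=1 (Delta, w=45) cum 170
  x=2 (Beta, w=80) cum 250  ← median
  x=4 (Alpha, w=70) cum 320
  x=6 (Epsilon, w=50) cum 370
⇒ x* = 2
y-coordinate, sorted with cumulative weight:
  y=0 (Epsilon, w=50) cum 50
  y=1 (Delta, w=45) cum 95
  y=4 (Alpha, w=70) cum 165
  y=4 (Gamma, w=125) cum 290  ← median
  y=8 (Beta, w=80) cum 370
⇒ y* = 4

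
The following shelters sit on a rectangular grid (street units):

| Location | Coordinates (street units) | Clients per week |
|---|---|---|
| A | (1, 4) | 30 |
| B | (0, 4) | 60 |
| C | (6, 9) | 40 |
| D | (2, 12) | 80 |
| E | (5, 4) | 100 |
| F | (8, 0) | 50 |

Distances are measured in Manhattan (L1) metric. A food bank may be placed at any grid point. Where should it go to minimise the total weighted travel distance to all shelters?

Manhattan distance separates: Σwᵢ(|x−xᵢ|+|y−yᵢ|) = Σwᵢ|x−xᵢ| + Σwᵢ|y−yᵢ|, so x and y are optimised independently as 1-D weighted medians.
Total weight W = 360; half = 180.
x-coordinate, sorted with cumulative weight:
  x=0 (B, w=60) cum 60
  x=1 (A, w=30) cum 90
  x=2 (D, w=80) cum 170
  x=5 (E, w=100) cum 270  ← median
  x=6 (C, w=40) cum 310
  x=8 (F, w=50) cum 360
⇒ x* = 5
y-coordinate, sorted with cumulative weight:
  y=0 (F, w=50) cum 50
  y=4 (A, w=30) cum 80
  y=4 (B, w=60) cum 140
  y=4 (E, w=100) cum 240  ← median
  y=9 (C, w=40) cum 280
  y=12 (D, w=80) cum 360
⇒ y* = 4

(5, 4)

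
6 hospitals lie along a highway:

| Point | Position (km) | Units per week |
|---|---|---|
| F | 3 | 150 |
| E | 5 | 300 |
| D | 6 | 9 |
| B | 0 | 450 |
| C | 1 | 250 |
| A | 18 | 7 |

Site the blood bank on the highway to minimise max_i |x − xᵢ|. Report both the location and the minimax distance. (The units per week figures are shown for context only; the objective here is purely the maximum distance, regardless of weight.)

location 9, max distance 9

The 1-center on a line is the midpoint of the two extreme points: leftmost at 0, rightmost at 18.
Optimal location = (0 + 18)/2 = 9; maximum distance = (18 − 0)/2 = 9.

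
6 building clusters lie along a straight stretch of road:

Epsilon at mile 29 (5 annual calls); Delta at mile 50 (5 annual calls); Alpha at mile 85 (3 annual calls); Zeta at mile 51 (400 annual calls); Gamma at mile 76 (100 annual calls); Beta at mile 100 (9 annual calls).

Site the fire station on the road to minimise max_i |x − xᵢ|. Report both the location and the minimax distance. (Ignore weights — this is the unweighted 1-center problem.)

The 1-center on a line is the midpoint of the two extreme points: leftmost at 29, rightmost at 100.
Optimal location = (29 + 100)/2 = 64.5; maximum distance = (100 − 29)/2 = 35.5.

location 64.5, max distance 35.5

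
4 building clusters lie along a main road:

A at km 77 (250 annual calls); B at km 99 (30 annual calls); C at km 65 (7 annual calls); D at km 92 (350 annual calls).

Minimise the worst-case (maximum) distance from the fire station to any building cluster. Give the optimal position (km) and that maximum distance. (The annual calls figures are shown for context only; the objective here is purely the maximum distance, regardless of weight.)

The 1-center on a line is the midpoint of the two extreme points: leftmost at 65, rightmost at 99.
Optimal location = (65 + 99)/2 = 82; maximum distance = (99 − 65)/2 = 17.

location 82, max distance 17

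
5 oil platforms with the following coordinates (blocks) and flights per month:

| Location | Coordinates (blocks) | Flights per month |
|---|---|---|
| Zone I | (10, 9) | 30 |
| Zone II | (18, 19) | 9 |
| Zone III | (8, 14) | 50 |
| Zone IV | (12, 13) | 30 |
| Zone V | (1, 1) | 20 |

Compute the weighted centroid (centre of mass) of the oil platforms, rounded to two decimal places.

(8.94, 11.16)

The minimiser of Σwᵢ‖p−pᵢ‖² is the weighted centroid p* = (Σwᵢpᵢ)/(Σwᵢ).
Σwᵢ = 139.
Σwᵢxᵢ = 30·10 + 9·18 + 50·8 + 30·12 + 20·1 = 1242.
Σwᵢyᵢ = 30·9 + 9·19 + 50·14 + 30·13 + 20·1 = 1551.
x* = 1242/139 = 8.94, y* = 1551/139 = 11.16.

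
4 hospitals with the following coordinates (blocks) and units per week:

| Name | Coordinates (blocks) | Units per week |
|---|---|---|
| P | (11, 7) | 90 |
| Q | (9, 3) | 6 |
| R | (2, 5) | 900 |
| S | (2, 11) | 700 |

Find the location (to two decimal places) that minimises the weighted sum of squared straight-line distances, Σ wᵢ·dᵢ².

The minimiser of Σwᵢ‖p−pᵢ‖² is the weighted centroid p* = (Σwᵢpᵢ)/(Σwᵢ).
Σwᵢ = 1696.
Σwᵢxᵢ = 90·11 + 6·9 + 900·2 + 700·2 = 4244.
Σwᵢyᵢ = 90·7 + 6·3 + 900·5 + 700·11 = 12848.
x* = 4244/1696 = 2.50, y* = 12848/1696 = 7.58.

(2.50, 7.58)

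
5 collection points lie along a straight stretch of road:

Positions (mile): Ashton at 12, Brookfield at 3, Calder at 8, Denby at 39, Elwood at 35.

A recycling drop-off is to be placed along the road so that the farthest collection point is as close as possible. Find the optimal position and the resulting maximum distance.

The 1-center on a line is the midpoint of the two extreme points: leftmost at 3, rightmost at 39.
Optimal location = (3 + 39)/2 = 21; maximum distance = (39 − 3)/2 = 18.

location 21, max distance 18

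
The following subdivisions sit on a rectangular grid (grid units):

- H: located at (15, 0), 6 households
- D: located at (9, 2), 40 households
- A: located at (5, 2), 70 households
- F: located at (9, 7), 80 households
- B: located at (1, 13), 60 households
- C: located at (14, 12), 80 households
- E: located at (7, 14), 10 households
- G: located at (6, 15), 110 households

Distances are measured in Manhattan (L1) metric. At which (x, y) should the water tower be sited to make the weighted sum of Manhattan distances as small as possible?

Manhattan distance separates: Σwᵢ(|x−xᵢ|+|y−yᵢ|) = Σwᵢ|x−xᵢ| + Σwᵢ|y−yᵢ|, so x and y are optimised independently as 1-D weighted medians.
Total weight W = 456; half = 228.
x-coordinate, sorted with cumulative weight:
  x=1 (B, w=60) cum 60
  x=5 (A, w=70) cum 130
  x=6 (G, w=110) cum 240  ← median
  x=7 (E, w=10) cum 250
  x=9 (D, w=40) cum 290
  x=9 (F, w=80) cum 370
  x=14 (C, w=80) cum 450
  x=15 (H, w=6) cum 456
⇒ x* = 6
y-coordinate, sorted with cumulative weight:
  y=0 (H, w=6) cum 6
  y=2 (D, w=40) cum 46
  y=2 (A, w=70) cum 116
  y=7 (F, w=80) cum 196
  y=12 (C, w=80) cum 276  ← median
  y=13 (B, w=60) cum 336
  y=14 (E, w=10) cum 346
  y=15 (G, w=110) cum 456
⇒ y* = 12

(6, 12)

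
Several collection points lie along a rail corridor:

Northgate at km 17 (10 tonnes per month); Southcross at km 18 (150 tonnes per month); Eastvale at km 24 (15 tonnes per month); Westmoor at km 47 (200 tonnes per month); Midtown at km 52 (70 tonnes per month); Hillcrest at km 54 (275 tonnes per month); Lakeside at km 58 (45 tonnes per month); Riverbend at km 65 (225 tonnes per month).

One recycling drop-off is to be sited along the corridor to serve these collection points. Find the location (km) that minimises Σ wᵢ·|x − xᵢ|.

For a sum of weighted absolute distances on a line, the optimum is the weighted median (not the mean). Total weight W = 990; half-weight = 495.
Sort by position and accumulate weight:
  km 17 (Northgate, w=10) → cum 10
  km 18 (Southcross, w=150) → cum 160
  km 24 (Eastvale, w=15) → cum 175
  km 47 (Westmoor, w=200) → cum 375
  km 52 (Midtown, w=70) → cum 445
  km 54 (Hillcrest, w=275) → cum 720  ≥ 495 → median here
  km 58 (Lakeside, w=45) → cum 765
  km 65 (Riverbend, w=225) → cum 990
Optimal location: km 54.

x = 54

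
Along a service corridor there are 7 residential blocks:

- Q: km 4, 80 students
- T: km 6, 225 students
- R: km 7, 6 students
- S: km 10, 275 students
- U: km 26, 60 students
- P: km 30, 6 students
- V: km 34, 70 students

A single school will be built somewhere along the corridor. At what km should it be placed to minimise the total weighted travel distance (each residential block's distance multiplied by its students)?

For a sum of weighted absolute distances on a line, the optimum is the weighted median (not the mean). Total weight W = 722; half-weight = 361.
Sort by position and accumulate weight:
  km 4 (Q, w=80) → cum 80
  km 6 (T, w=225) → cum 305
  km 7 (R, w=6) → cum 311
  km 10 (S, w=275) → cum 586  ≥ 361 → median here
  km 26 (U, w=60) → cum 646
  km 30 (P, w=6) → cum 652
  km 34 (V, w=70) → cum 722
Optimal location: km 10.

x = 10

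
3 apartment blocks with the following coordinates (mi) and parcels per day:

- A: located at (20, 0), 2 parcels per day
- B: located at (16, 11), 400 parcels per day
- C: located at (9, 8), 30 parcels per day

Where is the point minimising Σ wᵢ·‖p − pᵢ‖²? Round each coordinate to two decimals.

The minimiser of Σwᵢ‖p−pᵢ‖² is the weighted centroid p* = (Σwᵢpᵢ)/(Σwᵢ).
Σwᵢ = 432.
Σwᵢxᵢ = 2·20 + 400·16 + 30·9 = 6710.
Σwᵢyᵢ = 2·0 + 400·11 + 30·8 = 4640.
x* = 6710/432 = 15.53, y* = 4640/432 = 10.74.

(15.53, 10.74)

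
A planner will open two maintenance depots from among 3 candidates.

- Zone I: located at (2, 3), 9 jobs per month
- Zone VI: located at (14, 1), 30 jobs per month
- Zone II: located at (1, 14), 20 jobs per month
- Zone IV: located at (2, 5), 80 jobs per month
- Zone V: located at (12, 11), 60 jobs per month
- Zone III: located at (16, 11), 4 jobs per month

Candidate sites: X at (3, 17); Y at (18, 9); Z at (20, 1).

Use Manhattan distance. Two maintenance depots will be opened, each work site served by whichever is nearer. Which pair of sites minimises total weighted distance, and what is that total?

Evaluate every pair (each demand assigned to the nearer of the two):
  {X, Y}: total = 2131
  {X, Z}: total = 2411
  {Y, Z}: total = 2896
Best pair: {X, Y} with total 2131.

{X, Y}, total 2131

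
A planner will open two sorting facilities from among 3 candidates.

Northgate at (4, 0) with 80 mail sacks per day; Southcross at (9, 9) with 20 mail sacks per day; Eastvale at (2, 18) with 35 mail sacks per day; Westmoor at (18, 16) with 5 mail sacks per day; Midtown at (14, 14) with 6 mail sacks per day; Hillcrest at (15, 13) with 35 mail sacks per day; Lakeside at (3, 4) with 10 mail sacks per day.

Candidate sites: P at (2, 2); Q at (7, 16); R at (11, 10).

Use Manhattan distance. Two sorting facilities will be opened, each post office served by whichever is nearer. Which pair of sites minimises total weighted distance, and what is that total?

{P, Q}, total 1269

Evaluate every pair (each demand assigned to the nearer of the two):
  {P, Q}: total = 1269
  {P, R}: total = 1322
  {Q, R}: total = 2147
Best pair: {P, Q} with total 1269.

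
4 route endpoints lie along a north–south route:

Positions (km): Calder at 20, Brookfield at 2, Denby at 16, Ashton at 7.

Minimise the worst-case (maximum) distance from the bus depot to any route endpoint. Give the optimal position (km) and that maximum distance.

location 11, max distance 9

The 1-center on a line is the midpoint of the two extreme points: leftmost at 2, rightmost at 20.
Optimal location = (2 + 20)/2 = 11; maximum distance = (20 − 2)/2 = 9.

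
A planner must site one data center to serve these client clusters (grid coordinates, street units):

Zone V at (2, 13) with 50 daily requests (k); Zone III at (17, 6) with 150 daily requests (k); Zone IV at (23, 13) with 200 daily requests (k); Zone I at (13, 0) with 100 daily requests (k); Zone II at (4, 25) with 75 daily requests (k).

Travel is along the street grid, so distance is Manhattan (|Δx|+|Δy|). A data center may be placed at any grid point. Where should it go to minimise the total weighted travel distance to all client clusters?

Manhattan distance separates: Σwᵢ(|x−xᵢ|+|y−yᵢ|) = Σwᵢ|x−xᵢ| + Σwᵢ|y−yᵢ|, so x and y are optimised independently as 1-D weighted medians.
Total weight W = 575; half = 287.5.
x-coordinate, sorted with cumulative weight:
  x=2 (Zone V, w=50) cum 50
  x=4 (Zone II, w=75) cum 125
  x=13 (Zone I, w=100) cum 225
  x=17 (Zone III, w=150) cum 375  ← median
  x=23 (Zone IV, w=200) cum 575
⇒ x* = 17
y-coordinate, sorted with cumulative weight:
  y=0 (Zone I, w=100) cum 100
  y=6 (Zone III, w=150) cum 250
  y=13 (Zone V, w=50) cum 300  ← median
  y=13 (Zone IV, w=200) cum 500
  y=25 (Zone II, w=75) cum 575
⇒ y* = 13

(17, 13)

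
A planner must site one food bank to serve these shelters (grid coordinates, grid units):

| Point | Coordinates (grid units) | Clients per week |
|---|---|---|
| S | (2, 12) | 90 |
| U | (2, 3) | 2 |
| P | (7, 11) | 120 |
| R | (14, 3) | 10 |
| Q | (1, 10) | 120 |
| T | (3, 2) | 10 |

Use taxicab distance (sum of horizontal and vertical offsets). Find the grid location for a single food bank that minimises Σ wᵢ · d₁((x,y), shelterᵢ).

Manhattan distance separates: Σwᵢ(|x−xᵢ|+|y−yᵢ|) = Σwᵢ|x−xᵢ| + Σwᵢ|y−yᵢ|, so x and y are optimised independently as 1-D weighted medians.
Total weight W = 352; half = 176.
x-coordinate, sorted with cumulative weight:
  x=1 (Q, w=120) cum 120
  x=2 (S, w=90) cum 210  ← median
  x=2 (U, w=2) cum 212
  x=3 (T, w=10) cum 222
  x=7 (P, w=120) cum 342
  x=14 (R, w=10) cum 352
⇒ x* = 2
y-coordinate, sorted with cumulative weight:
  y=2 (T, w=10) cum 10
  y=3 (U, w=2) cum 12
  y=3 (R, w=10) cum 22
  y=10 (Q, w=120) cum 142
  y=11 (P, w=120) cum 262  ← median
  y=12 (S, w=90) cum 352
⇒ y* = 11

(2, 11)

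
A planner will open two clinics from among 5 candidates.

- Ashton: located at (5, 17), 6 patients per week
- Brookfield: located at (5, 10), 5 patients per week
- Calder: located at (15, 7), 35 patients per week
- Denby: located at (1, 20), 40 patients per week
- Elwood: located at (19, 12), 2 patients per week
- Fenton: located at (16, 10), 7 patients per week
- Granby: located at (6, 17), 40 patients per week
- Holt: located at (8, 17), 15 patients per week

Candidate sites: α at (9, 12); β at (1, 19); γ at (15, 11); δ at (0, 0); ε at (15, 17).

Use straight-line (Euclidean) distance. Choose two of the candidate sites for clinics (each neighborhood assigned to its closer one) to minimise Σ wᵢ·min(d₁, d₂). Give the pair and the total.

{β, γ}, total 598.8

Evaluate every pair (each demand assigned to the nearer of the two):
  {β, γ}: total = 598.8
  {α, β}: total = 725.4
  {β, ε}: total = 848.8
  {α, γ}: total = 981.2
  {α, ε}: total = 1158.7
  {α, δ}: total = 1167.4
  {β, δ}: total = 1181.1
  {γ, ε}: total = 1306.1
  {γ, δ}: total = 1515.1
  {δ, ε}: total = 1565.9
Best pair: {β, γ} with total 598.8.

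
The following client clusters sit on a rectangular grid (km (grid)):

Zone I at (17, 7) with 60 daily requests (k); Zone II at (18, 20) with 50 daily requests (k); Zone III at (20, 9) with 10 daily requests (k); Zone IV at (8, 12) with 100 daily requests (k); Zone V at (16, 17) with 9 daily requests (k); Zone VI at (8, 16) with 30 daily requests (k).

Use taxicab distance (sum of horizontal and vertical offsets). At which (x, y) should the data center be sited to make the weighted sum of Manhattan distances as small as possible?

Manhattan distance separates: Σwᵢ(|x−xᵢ|+|y−yᵢ|) = Σwᵢ|x−xᵢ| + Σwᵢ|y−yᵢ|, so x and y are optimised independently as 1-D weighted medians.
Total weight W = 259; half = 129.5.
x-coordinate, sorted with cumulative weight:
  x=8 (Zone IV, w=100) cum 100
  x=8 (Zone VI, w=30) cum 130  ← median
  x=16 (Zone V, w=9) cum 139
  x=17 (Zone I, w=60) cum 199
  x=18 (Zone II, w=50) cum 249
  x=20 (Zone III, w=10) cum 259
⇒ x* = 8
y-coordinate, sorted with cumulative weight:
  y=7 (Zone I, w=60) cum 60
  y=9 (Zone III, w=10) cum 70
  y=12 (Zone IV, w=100) cum 170  ← median
  y=16 (Zone VI, w=30) cum 200
  y=17 (Zone V, w=9) cum 209
  y=20 (Zone II, w=50) cum 259
⇒ y* = 12

(8, 12)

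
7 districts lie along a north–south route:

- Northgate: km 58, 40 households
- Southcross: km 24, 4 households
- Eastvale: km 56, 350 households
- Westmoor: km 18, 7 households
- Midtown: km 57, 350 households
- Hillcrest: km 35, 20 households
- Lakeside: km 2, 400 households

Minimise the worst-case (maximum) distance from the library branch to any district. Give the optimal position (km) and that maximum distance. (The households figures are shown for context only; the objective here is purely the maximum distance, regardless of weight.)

location 30, max distance 28

The 1-center on a line is the midpoint of the two extreme points: leftmost at 2, rightmost at 58.
Optimal location = (2 + 58)/2 = 30; maximum distance = (58 − 2)/2 = 28.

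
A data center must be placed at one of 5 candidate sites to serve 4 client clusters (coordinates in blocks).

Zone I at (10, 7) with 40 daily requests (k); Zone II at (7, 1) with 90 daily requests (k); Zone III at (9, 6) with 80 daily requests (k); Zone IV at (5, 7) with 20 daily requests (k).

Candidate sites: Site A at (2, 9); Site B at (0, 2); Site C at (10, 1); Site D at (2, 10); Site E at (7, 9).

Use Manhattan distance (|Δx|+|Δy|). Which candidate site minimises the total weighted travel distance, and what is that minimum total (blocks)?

Site C, total 1210 blocks

Total weighted distance at each candidate:
  Site A (2, 9): total = 2470
  Site B (0, 2): total = 2560
  Site C (10, 1): total = 1210
  Site D (2, 10): total = 2700
  Site E (7, 9): total = 1400
Minimum is at Site C with total 1210 blocks.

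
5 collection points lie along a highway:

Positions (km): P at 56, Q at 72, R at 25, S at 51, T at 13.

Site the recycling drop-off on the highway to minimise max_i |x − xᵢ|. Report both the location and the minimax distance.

location 42.5, max distance 29.5

The 1-center on a line is the midpoint of the two extreme points: leftmost at 13, rightmost at 72.
Optimal location = (13 + 72)/2 = 42.5; maximum distance = (72 − 13)/2 = 29.5.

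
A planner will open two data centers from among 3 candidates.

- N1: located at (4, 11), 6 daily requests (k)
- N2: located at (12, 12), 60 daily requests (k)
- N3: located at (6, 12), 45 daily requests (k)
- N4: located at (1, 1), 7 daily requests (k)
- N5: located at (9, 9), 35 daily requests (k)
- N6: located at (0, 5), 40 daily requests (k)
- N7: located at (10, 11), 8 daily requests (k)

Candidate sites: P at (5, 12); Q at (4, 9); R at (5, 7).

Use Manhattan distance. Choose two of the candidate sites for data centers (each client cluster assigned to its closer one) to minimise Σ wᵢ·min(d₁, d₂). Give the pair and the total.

Evaluate every pair (each demand assigned to the nearer of the two):
  {P, R}: total = 1085
  {P, Q}: total = 1097
  {Q, R}: total = 1486
Best pair: {P, R} with total 1085.

{P, R}, total 1085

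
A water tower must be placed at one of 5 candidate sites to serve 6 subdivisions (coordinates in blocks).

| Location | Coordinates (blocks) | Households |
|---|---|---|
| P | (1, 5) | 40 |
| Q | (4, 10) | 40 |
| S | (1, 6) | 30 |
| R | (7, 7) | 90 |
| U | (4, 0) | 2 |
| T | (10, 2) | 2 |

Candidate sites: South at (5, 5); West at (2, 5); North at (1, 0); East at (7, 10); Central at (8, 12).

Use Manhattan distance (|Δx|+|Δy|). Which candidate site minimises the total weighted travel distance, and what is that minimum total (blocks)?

South, total 938 blocks

Total weighted distance at each candidate:
  South (5, 5): total = 938
  West (2, 5): total = 1046
  North (1, 0): total = 2098
  East (7, 10): total = 1178
  Central (8, 12): total = 1786
Minimum is at South with total 938 blocks.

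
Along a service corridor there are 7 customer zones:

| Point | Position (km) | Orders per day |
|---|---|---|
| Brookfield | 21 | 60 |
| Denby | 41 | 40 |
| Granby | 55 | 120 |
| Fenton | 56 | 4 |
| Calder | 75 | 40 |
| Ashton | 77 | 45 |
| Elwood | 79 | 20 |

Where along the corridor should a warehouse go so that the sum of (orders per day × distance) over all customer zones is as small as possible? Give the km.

For a sum of weighted absolute distances on a line, the optimum is the weighted median (not the mean). Total weight W = 329; half-weight = 164.5.
Sort by position and accumulate weight:
  km 21 (Brookfield, w=60) → cum 60
  km 41 (Denby, w=40) → cum 100
  km 55 (Granby, w=120) → cum 220  ≥ 164.5 → median here
  km 56 (Fenton, w=4) → cum 224
  km 75 (Calder, w=40) → cum 264
  km 77 (Ashton, w=45) → cum 309
  km 79 (Elwood, w=20) → cum 329
Optimal location: km 55.

x = 55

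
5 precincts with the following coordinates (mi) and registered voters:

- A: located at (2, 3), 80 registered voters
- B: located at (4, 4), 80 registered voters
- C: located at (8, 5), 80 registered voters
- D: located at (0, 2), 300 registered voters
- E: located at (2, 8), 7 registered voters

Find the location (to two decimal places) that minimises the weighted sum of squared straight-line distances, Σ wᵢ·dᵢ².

The minimiser of Σwᵢ‖p−pᵢ‖² is the weighted centroid p* = (Σwᵢpᵢ)/(Σwᵢ).
Σwᵢ = 547.
Σwᵢxᵢ = 80·2 + 80·4 + 80·8 + 300·0 + 7·2 = 1134.
Σwᵢyᵢ = 80·3 + 80·4 + 80·5 + 300·2 + 7·8 = 1616.
x* = 1134/547 = 2.07, y* = 1616/547 = 2.95.

(2.07, 2.95)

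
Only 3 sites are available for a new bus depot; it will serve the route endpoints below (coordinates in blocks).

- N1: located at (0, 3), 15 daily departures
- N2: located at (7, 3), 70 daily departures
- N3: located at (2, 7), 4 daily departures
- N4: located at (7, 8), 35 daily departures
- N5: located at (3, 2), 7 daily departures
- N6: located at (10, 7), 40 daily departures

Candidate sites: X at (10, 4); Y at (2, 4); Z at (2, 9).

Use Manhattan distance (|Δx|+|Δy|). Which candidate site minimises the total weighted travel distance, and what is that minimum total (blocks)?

X, total 917 blocks

Total weighted distance at each candidate:
  X (10, 4): total = 917
  Y (2, 4): total = 1253
  Z (2, 9): total = 1564
Minimum is at X with total 917 blocks.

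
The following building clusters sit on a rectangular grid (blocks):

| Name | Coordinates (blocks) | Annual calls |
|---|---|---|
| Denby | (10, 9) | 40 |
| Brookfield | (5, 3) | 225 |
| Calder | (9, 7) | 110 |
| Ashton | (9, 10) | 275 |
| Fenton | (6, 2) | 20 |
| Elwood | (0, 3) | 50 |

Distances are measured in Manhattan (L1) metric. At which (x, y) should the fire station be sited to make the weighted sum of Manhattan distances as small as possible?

Manhattan distance separates: Σwᵢ(|x−xᵢ|+|y−yᵢ|) = Σwᵢ|x−xᵢ| + Σwᵢ|y−yᵢ|, so x and y are optimised independently as 1-D weighted medians.
Total weight W = 720; half = 360.
x-coordinate, sorted with cumulative weight:
  x=0 (Elwood, w=50) cum 50
  x=5 (Brookfield, w=225) cum 275
  x=6 (Fenton, w=20) cum 295
  x=9 (Calder, w=110) cum 405  ← median
  x=9 (Ashton, w=275) cum 680
  x=10 (Denby, w=40) cum 720
⇒ x* = 9
y-coordinate, sorted with cumulative weight:
  y=2 (Fenton, w=20) cum 20
  y=3 (Brookfield, w=225) cum 245
  y=3 (Elwood, w=50) cum 295
  y=7 (Calder, w=110) cum 405  ← median
  y=9 (Denby, w=40) cum 445
  y=10 (Ashton, w=275) cum 720
⇒ y* = 7

(9, 7)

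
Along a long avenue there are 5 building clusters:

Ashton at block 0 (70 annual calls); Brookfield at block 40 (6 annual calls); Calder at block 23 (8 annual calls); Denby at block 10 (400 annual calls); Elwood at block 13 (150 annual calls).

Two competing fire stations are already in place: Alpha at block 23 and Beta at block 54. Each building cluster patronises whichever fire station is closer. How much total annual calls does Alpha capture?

628

The indifferent point is the midpoint (23+54)/2 = 38.5; building clusters left of it (closer to Alpha at 23) go to Alpha, those right go to Beta.
  Ashton at 0 (w=70) → Alpha
  Denby at 10 (w=400) → Alpha
  Elwood at 13 (w=150) → Alpha
  Calder at 23 (w=8) → Alpha
  Brookfield at 40 (w=6) → Beta
Alpha captures 628; Beta captures 6.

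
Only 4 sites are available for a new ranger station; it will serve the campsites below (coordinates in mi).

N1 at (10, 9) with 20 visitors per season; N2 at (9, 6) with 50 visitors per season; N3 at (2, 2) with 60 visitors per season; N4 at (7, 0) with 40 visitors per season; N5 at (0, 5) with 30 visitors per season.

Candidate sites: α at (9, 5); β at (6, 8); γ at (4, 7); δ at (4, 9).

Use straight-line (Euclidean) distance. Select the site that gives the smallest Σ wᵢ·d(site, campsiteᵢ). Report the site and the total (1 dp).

Total weighted distance at each candidate:
  α (9, 5): total = 1074.8
  β (6, 8): total = 1219.1
  γ (4, 7): total = 1143.3
  δ (4, 9): total = 1397.5
Minimum is at α with total 1074.8 mi.

α, total 1074.8 mi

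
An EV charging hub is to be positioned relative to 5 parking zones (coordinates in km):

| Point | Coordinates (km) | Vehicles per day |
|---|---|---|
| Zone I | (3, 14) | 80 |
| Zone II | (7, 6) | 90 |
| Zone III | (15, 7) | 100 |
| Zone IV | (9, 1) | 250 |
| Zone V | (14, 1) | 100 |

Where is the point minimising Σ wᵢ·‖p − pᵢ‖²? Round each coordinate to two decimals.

(9.71, 4.37)

The minimiser of Σwᵢ‖p−pᵢ‖² is the weighted centroid p* = (Σwᵢpᵢ)/(Σwᵢ).
Σwᵢ = 620.
Σwᵢxᵢ = 80·3 + 90·7 + 100·15 + 250·9 + 100·14 = 6020.
Σwᵢyᵢ = 80·14 + 90·6 + 100·7 + 250·1 + 100·1 = 2710.
x* = 6020/620 = 9.71, y* = 2710/620 = 4.37.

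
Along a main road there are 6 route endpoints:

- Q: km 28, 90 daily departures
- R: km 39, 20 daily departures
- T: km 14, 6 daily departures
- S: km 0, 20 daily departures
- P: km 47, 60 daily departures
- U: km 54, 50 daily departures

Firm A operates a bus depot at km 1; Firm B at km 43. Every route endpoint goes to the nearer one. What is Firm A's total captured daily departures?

The indifferent point is the midpoint (1+43)/2 = 22; route endpoints left of it (closer to Firm A at 1) go to Firm A, those right go to Firm B.
  S at 0 (w=20) → Firm A
  T at 14 (w=6) → Firm A
  Q at 28 (w=90) → Firm B
  R at 39 (w=20) → Firm B
  P at 47 (w=60) → Firm B
  U at 54 (w=50) → Firm B
Firm A captures 26; Firm B captures 220.

26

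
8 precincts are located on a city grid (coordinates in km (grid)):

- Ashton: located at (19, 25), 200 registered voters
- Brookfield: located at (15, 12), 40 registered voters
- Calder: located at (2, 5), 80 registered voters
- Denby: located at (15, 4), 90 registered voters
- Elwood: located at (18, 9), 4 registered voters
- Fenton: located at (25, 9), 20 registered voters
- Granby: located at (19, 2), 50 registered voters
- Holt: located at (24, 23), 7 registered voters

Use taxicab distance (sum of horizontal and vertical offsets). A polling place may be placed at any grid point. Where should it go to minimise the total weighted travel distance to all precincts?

(19, 12)

Manhattan distance separates: Σwᵢ(|x−xᵢ|+|y−yᵢ|) = Σwᵢ|x−xᵢ| + Σwᵢ|y−yᵢ|, so x and y are optimised independently as 1-D weighted medians.
Total weight W = 491; half = 245.5.
x-coordinate, sorted with cumulative weight:
  x=2 (Calder, w=80) cum 80
  x=15 (Brookfield, w=40) cum 120
  x=15 (Denby, w=90) cum 210
  x=18 (Elwood, w=4) cum 214
  x=19 (Ashton, w=200) cum 414  ← median
  x=19 (Granby, w=50) cum 464
  x=24 (Holt, w=7) cum 471
  x=25 (Fenton, w=20) cum 491
⇒ x* = 19
y-coordinate, sorted with cumulative weight:
  y=2 (Granby, w=50) cum 50
  y=4 (Denby, w=90) cum 140
  y=5 (Calder, w=80) cum 220
  y=9 (Elwood, w=4) cum 224
  y=9 (Fenton, w=20) cum 244
  y=12 (Brookfield, w=40) cum 284  ← median
  y=23 (Holt, w=7) cum 291
  y=25 (Ashton, w=200) cum 491
⇒ y* = 12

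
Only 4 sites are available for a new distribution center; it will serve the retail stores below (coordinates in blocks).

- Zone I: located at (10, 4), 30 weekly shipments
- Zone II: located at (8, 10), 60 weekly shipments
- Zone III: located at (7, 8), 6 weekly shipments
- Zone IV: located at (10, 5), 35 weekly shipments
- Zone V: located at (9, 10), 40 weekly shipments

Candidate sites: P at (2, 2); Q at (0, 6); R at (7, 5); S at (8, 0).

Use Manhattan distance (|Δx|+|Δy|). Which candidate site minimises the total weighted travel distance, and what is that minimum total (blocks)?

R, total 883 blocks

Total weighted distance at each candidate:
  P (2, 2): total = 2191
  Q (0, 6): total = 2039
  R (7, 5): total = 883
  S (8, 0): total = 1519
Minimum is at R with total 883 blocks.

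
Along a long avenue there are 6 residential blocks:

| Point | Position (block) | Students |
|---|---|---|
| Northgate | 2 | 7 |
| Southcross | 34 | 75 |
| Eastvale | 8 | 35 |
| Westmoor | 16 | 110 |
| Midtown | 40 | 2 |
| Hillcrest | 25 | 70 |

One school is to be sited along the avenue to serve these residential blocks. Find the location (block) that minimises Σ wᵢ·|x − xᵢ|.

For a sum of weighted absolute distances on a line, the optimum is the weighted median (not the mean). Total weight W = 299; half-weight = 149.5.
Sort by position and accumulate weight:
  block 2 (Northgate, w=7) → cum 7
  block 8 (Eastvale, w=35) → cum 42
  block 16 (Westmoor, w=110) → cum 152  ≥ 149.5 → median here
  block 25 (Hillcrest, w=70) → cum 222
  block 34 (Southcross, w=75) → cum 297
  block 40 (Midtown, w=2) → cum 299
Optimal location: block 16.

x = 16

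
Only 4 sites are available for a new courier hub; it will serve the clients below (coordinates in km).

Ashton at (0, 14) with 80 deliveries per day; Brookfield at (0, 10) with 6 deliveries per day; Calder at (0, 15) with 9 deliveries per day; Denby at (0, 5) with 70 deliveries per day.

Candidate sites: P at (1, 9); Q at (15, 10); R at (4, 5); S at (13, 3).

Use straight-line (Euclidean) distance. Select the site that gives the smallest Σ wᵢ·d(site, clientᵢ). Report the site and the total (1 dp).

Total weighted distance at each candidate:
  P (1, 9): total = 759.8
  Q (15, 10): total = 2581.0
  R (4, 5): total = 1203.3
  S (13, 3): total = 2530.9
Minimum is at P with total 759.8 km.

P, total 759.8 km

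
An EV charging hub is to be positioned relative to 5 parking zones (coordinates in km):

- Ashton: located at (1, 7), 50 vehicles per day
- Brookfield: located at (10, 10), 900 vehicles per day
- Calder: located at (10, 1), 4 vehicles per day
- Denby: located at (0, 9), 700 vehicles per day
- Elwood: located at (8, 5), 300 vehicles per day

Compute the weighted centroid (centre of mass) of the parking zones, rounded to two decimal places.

(5.88, 8.78)

The minimiser of Σwᵢ‖p−pᵢ‖² is the weighted centroid p* = (Σwᵢpᵢ)/(Σwᵢ).
Σwᵢ = 1954.
Σwᵢxᵢ = 50·1 + 900·10 + 4·10 + 700·0 + 300·8 = 11490.
Σwᵢyᵢ = 50·7 + 900·10 + 4·1 + 700·9 + 300·5 = 17154.
x* = 11490/1954 = 5.88, y* = 17154/1954 = 8.78.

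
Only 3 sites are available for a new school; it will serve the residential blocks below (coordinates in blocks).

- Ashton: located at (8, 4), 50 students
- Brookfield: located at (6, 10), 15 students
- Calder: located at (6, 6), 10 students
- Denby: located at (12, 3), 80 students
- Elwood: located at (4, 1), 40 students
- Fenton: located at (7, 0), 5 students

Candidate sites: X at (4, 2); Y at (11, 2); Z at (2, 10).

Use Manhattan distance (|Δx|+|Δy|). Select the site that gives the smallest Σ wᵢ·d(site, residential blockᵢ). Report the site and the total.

Total weighted distance at each candidate:
  X (4, 2): total = 1295
  Y (11, 2): total = 1045
  Z (2, 10): total = 2615
Minimum is at Y with total 1045 blocks.

Y, total 1045 blocks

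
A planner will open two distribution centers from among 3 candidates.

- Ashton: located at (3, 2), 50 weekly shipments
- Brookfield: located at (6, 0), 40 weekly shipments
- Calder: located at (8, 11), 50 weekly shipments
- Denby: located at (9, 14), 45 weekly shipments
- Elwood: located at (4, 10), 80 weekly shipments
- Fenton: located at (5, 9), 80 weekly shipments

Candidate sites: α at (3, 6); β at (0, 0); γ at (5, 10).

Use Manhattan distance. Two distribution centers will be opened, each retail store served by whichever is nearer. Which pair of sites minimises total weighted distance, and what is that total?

{β, γ}, total 1210

Evaluate every pair (each demand assigned to the nearer of the two):
  {β, γ}: total = 1210
  {α, γ}: total = 1280
  {α, β}: total = 2370
Best pair: {β, γ} with total 1210.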